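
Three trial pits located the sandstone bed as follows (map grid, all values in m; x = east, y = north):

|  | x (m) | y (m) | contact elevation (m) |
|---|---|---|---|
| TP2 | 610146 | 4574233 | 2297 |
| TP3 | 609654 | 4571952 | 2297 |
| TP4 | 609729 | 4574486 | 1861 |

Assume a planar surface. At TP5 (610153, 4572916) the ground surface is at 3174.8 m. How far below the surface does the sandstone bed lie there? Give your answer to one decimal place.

608.7 m

Let the plane be z = a·x + b·y + c.
TP3−TP2: −492a − 2281b = 0;  TP4−TP2: −417a + 253b = −436.
Solving gives a = 0.924569541, b = −0.199424907.
Then c = 2297 − a·610146 − b·4574233 = 350390.59.
At (610153, 4572916): z_contact = 564128.88 − 911953.35 + 350390.59 = 2566.11 m.
Depth below ground = 3174.8 − 2566.11 = 608.7 m.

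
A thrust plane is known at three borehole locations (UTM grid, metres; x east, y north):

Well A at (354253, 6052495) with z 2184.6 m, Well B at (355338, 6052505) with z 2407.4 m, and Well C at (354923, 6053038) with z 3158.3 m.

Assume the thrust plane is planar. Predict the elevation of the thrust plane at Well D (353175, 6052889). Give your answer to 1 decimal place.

Let the plane be z = a·x + b·y + c.
Well B−Well A: 1085a + 10b = 222.8;  Well C−Well A: 670a + 543b = 973.7.
Solving gives a = 0.190990549, b = 1.557525474.
Then c = 2184.6 − a·354253 − b·6052495 = −9492389.52.
At (353175, 6052889): z = 67453.1 + 9427528.8 − 9492389.52 = 2592.4 m.

2592.4 m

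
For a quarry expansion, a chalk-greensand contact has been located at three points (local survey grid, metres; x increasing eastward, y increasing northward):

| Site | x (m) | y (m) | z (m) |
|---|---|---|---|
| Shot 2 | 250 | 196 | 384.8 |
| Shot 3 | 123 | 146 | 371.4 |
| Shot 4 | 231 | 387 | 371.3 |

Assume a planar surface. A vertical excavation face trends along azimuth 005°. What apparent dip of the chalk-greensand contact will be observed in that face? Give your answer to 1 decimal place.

Let the plane be z = a·x + b·y + c.
Shot 3−Shot 2: −127a − 50b = −13.4;  Shot 4−Shot 2: −19a + 191b = −13.5.
Solving gives a = 0.12831, b = −0.05792.
Unit vector along 005° is (sin 5°, cos 5°) = (0.0872, 0.9962).
Slope in that direction = a·(0.0872) + b·(0.9962) = −0.04651.
Apparent dip = arctan|0.04651| = 2.7° (true dip is 8.0°, so apparent ≤ true as expected).

2.7°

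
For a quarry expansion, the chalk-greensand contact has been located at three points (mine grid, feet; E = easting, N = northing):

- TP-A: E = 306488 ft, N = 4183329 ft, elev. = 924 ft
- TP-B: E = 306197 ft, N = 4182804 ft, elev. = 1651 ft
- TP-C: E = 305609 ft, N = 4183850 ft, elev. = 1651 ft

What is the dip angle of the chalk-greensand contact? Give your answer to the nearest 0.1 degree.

54.9°

Two edge vectors: TP-A→TP-B = (-291, -525, 727), TP-A→TP-C = (-879, 521, 727).
Normal n = (TP-A→TP-B) × (TP-A→TP-C) = (-760442, -427476, -613086).
So ∂z/∂E = −n_x/n_z = −1.24035 and ∂z/∂N = −n_y/n_z = −0.69725.
Gradient magnitude |∇z| = √(a² + b²) = √(1.53847 + 0.48616) = 1.42290.
True dip = arctan(1.42290) = 54.9°, dipping toward ENE (azimuth ≈ 061°).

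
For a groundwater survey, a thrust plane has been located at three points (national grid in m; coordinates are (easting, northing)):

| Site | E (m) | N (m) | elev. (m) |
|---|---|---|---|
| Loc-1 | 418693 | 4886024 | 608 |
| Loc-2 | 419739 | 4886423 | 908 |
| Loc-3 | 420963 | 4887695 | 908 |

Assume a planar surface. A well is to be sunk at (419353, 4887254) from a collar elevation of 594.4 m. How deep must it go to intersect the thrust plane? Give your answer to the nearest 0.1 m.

Let the plane be z = a·E + b·N + c.
Loc-2−Loc-1: 1046a + 399b = 300;  Loc-3−Loc-1: 2270a + 1671b = 300.
Solving gives a = 0.453133461, b = −0.436034085.
Then c = 608 − a·418693 − b·4886024 = 1941357.19.
At (419353, 4887254): z_contact = 190022.88 − 2131009.32 + 1941357.19 = 370.75 m.
Depth below ground = 594.4 − 370.75 = 223.7 m.

223.7 m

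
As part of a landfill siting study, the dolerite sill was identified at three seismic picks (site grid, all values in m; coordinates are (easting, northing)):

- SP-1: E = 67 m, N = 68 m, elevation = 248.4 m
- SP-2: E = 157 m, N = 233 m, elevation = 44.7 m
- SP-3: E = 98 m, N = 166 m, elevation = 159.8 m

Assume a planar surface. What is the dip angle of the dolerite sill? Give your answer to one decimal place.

Two edge vectors: SP-1→SP-2 = (90, 165, -203.7), SP-1→SP-3 = (31, 98, -88.6).
Normal n = (SP-1→SP-2) × (SP-1→SP-3) = (5343.6, 1659.3, 3705).
So ∂z/∂E = −n_x/n_z = −1.44227 and ∂z/∂N = −n_y/n_z = −0.44785.
Gradient magnitude |∇z| = √(a² + b²) = √(2.08013 + 0.20057) = 1.51020.
True dip = arctan(1.51020) = 56.5°, dipping toward ENE (azimuth ≈ 073°).

56.5°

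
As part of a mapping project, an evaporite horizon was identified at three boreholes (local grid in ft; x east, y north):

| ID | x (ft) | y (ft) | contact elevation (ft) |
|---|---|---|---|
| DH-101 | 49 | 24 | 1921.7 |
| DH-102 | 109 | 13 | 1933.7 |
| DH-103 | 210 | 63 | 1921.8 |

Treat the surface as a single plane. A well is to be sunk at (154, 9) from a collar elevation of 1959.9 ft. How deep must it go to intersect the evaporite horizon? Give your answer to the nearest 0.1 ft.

19.2 ft

Let the plane be z = a·x + b·y + c.
DH-102−DH-101: 60a − 11b = 12;  DH-103−DH-101: 161a + 39b = 0.1.
Solving gives a = 0.11411, b = −0.46850.
Then c = 1921.7 − a·49 − b·24 = 1927.35.
At (154, 9): z_contact = 17.57 − 4.22 + 1927.35 = 1940.71 ft.
Depth below ground = 1959.9 − 1940.71 = 19.2 ft.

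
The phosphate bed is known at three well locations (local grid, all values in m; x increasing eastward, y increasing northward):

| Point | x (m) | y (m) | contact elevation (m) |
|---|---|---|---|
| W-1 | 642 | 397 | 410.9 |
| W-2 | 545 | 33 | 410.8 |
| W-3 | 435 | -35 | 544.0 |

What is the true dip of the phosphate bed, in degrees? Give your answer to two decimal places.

Two edge vectors: W-1→W-2 = (-97, -364, -0.1), W-1→W-3 = (-207, -432, 133.1).
Normal n = (W-1→W-2) × (W-1→W-3) = (-48491.6, 12931.4, -33444).
So ∂z/∂x = −n_x/n_z = −1.44993 and ∂z/∂y = −n_y/n_z = 0.38666.
Gradient magnitude |∇z| = √(a² + b²) = √(2.10231 + 0.14950) = 1.50060.
True dip = arctan(1.50060) = 56.32°, dipping toward ESE (azimuth ≈ 105°).

56.32°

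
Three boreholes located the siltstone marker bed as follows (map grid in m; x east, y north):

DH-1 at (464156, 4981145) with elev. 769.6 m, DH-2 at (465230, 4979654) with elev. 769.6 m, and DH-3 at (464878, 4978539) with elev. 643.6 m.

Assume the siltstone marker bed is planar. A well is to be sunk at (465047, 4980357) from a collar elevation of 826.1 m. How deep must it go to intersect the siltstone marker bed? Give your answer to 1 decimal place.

Two edge vectors: DH-1→DH-2 = (1074, -1491, 0), DH-1→DH-3 = (722, -2606, -126).
Normal n = (DH-1→DH-2) × (DH-1→DH-3) = (187866, 135324, -1722342).
So ∂z/∂x = −n_x/n_z = 0.109075898 and ∂z/∂y = −n_y/n_z = 0.078569761.
Intercept c from DH-1: 769.6 − 50628.23 − 391367.37 = −441226.01.
At (465047, 4980357): z_contact = 50725.42 + 391305.46 − 441226.01 = 804.87 m.
Depth below ground = 826.1 − 804.87 = 21.2 m.

21.2 m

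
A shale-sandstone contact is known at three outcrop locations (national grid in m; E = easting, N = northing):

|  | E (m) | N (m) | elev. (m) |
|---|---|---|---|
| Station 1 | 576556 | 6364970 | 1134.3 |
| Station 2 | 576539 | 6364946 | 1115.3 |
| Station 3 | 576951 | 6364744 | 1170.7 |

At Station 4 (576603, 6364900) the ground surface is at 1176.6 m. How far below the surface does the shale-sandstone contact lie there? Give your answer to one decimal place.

Two edge vectors: Station 1→Station 2 = (-17, -24, -19), Station 1→Station 3 = (395, -226, 36.4).
Normal n = (Station 1→Station 2) × (Station 1→Station 3) = (-5167.6, -6886.2, 13322).
So ∂z/∂E = −n_x/n_z = 0.387899715 and ∂z/∂N = −n_y/n_z = 0.516904369.
Intercept c from Station 1: 1134.3 − 223645.91 − 3290080.80 = −3512592.41.
At (576603, 6364900): z_contact = 223664.14 + 3290044.62 − 3512592.41 = 1116.35 m.
Depth below ground = 1176.6 − 1116.35 = 60.3 m.

60.3 m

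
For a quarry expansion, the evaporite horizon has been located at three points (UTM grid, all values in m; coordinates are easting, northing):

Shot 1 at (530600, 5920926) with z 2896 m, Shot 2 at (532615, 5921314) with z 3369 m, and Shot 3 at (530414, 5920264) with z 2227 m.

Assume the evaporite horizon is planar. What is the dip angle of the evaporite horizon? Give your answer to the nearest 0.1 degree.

Let the plane be z = a·easting + b·northing + c.
Shot 2−Shot 1: 2015a + 388b = 473;  Shot 3−Shot 1: −186a − 662b = −669.
Solving gives a = 0.04244, b = 0.99865.
Gradient magnitude |∇z| = √(a² + b²) = √(0.00180 + 0.99730) = 0.99955.
True dip = arctan(0.99955) = 45.0°, dipping toward S (azimuth ≈ 182°).

45.0°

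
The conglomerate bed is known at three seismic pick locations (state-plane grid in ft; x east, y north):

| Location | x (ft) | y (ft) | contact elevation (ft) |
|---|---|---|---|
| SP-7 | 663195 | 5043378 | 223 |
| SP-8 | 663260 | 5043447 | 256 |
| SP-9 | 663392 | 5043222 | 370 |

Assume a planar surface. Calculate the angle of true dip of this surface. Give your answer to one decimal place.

33.3°

Two edge vectors: SP-7→SP-8 = (65, 69, 33), SP-7→SP-9 = (197, -156, 147).
Normal n = (SP-7→SP-8) × (SP-7→SP-9) = (15291, -3054, -23733).
So ∂z/∂x = −n_x/n_z = 0.64429 and ∂z/∂y = −n_y/n_z = −0.12868.
Gradient magnitude |∇z| = √(a² + b²) = √(0.41511 + 0.01656) = 0.65702.
True dip = arctan(0.65702) = 33.3°, dipping toward WNW (azimuth ≈ 281°).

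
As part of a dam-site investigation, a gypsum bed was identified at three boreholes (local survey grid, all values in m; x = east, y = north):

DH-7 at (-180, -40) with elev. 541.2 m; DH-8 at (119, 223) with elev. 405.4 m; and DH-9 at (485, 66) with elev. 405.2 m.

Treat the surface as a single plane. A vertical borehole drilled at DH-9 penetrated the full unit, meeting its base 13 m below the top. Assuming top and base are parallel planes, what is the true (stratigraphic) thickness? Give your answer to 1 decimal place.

Let the plane be z = a·x + b·y + c.
DH-8−DH-7: 299a + 263b = −135.8;  DH-9−DH-7: 665a + 106b = −136.
Solving gives a = −0.14925, b = −0.34667.
|∇z| = √(a²+b²) = 0.37743, so dip δ = arctan(0.37743) = 20.68°.
True thickness = vertical thickness × cos δ = 13 × cos 20.68° = 12.2 m.

12.2 m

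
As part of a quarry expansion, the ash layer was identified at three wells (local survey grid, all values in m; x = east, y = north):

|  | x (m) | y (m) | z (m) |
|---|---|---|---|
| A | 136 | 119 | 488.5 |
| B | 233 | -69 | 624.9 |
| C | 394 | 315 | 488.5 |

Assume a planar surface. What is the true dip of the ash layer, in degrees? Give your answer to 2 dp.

Let the plane be z = a·x + b·y + c.
B−A: 97a − 188b = 136.4;  C−A: 258a + 196b = 0.
Solving gives a = 0.39597, b = −0.52123.
Gradient magnitude |∇z| = √(a² + b²) = √(0.15679 + 0.27168) = 0.65458.
True dip = arctan(0.65458) = 33.21°, dipping toward NW (azimuth ≈ 323°).

33.21°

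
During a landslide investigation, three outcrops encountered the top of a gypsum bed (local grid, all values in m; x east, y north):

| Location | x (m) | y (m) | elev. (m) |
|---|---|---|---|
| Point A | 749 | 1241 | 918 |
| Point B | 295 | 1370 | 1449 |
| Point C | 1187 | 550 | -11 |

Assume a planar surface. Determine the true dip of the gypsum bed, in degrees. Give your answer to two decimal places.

Two edge vectors: Point A→Point B = (-454, 129, 531), Point A→Point C = (438, -691, -929).
Normal n = (Point A→Point B) × (Point A→Point C) = (247080, -189188, 257212).
So ∂z/∂x = −n_x/n_z = −0.96061 and ∂z/∂y = −n_y/n_z = 0.73553.
Gradient magnitude |∇z| = √(a² + b²) = √(0.92277 + 0.54101) = 1.20987.
True dip = arctan(1.20987) = 50.43°, dipping toward SE (azimuth ≈ 127°).

50.43°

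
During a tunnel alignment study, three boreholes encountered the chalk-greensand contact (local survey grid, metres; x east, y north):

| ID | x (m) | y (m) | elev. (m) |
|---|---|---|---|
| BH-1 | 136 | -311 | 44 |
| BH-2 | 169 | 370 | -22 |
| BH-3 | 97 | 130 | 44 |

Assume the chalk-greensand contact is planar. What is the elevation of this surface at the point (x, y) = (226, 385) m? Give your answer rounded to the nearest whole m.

Two edge vectors: BH-1→BH-2 = (33, 681, -66), BH-1→BH-3 = (-39, 441, 0).
Normal n = (BH-1→BH-2) × (BH-1→BH-3) = (29106, 2574, 41112).
So ∂z/∂x = −n_x/n_z = −0.70797 and ∂z/∂y = −n_y/n_z = −0.06261.
Intercept c from BH-1: 44 + 96.28 − 19.47 = 120.81.
At (226, 385): z = −160.0 − 24.1 + 120.81 = -63.3 m.

-63 m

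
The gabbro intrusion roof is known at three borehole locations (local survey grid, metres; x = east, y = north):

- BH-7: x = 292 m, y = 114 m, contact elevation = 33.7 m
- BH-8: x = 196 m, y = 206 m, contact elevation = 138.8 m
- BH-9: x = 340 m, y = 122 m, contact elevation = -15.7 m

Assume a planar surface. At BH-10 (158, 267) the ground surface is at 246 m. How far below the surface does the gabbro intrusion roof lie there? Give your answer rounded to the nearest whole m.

Let the plane be z = a·x + b·y + c.
BH-8−BH-7: −96a + 92b = 105.1;  BH-9−BH-7: 48a + 8b = −49.4.
Solving gives a = −1.03889, b = 0.05833.
Then c = 33.7 − a·292 − b·114 = 330.41.
At (158, 267): z_contact = −164.1 + 15.6 + 330.41 = 181.8 m.
Depth below ground = 246 − 181.8 = 64 m.

64 m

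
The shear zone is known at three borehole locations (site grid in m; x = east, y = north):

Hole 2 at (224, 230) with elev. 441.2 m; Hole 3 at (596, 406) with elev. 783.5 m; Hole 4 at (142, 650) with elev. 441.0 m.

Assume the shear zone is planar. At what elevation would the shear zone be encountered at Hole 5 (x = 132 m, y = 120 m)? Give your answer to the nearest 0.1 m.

345.6 m

Let the plane be z = a·x + b·y + c.
Hole 3−Hole 2: 372a + 176b = 342.3;  Hole 4−Hole 2: −82a + 420b = −0.2.
Solving gives a = 0.84256, b = 0.16402.
Then c = 441.2 − a·224 − b·230 = 214.74.
At (132, 120): z = 111.2 + 19.7 + 214.74 = 345.6 m.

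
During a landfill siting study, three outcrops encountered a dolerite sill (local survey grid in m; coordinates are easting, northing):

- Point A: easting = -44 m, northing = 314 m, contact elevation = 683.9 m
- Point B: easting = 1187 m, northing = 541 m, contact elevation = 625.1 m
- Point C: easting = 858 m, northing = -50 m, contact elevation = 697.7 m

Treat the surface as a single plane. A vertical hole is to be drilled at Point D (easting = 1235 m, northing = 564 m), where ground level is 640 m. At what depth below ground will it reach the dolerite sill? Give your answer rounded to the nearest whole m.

19 m

Let the plane be z = a·easting + b·northing + c.
Point B−Point A: 1231a + 227b = −58.8;  Point C−Point A: 902a − 364b = 13.8.
Solving gives a = −0.02799, b = −0.10726.
Then c = 683.9 − a·-44 − b·314 = 716.35.
At (1235, 564): z_contact = −34.6 − 60.5 + 716.35 = 621.3 m.
Depth below ground = 640 − 621.3 = 19 m.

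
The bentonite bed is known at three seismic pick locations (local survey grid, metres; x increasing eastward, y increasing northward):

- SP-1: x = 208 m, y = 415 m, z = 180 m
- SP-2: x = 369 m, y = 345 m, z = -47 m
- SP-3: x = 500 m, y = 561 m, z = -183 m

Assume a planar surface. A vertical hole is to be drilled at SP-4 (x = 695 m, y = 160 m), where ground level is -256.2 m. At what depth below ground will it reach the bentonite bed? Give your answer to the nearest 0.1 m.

258.2 m

Two edge vectors: SP-1→SP-2 = (161, -70, -227), SP-1→SP-3 = (292, 146, -363).
Normal n = (SP-1→SP-2) × (SP-1→SP-3) = (58552, -7841, 43946).
So ∂z/∂x = −n_x/n_z = −1.33236 and ∂z/∂y = −n_y/n_z = 0.17842.
Intercept c from SP-1: 180 + 277.13 − 74.05 = 383.09.
At (695, 160): z_contact = −925.99 + 28.55 + 383.09 = -514.36 m.
Depth below ground = -256.2 − (-514.36) = 258.2 m.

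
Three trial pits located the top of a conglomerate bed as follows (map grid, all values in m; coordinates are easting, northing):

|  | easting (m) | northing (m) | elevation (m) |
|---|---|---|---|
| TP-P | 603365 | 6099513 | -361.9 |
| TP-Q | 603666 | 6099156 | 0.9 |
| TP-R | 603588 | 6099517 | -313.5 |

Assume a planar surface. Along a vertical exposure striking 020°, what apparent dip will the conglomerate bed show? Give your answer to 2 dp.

Two edge vectors: TP-P→TP-Q = (301, -357, 362.8), TP-P→TP-R = (223, 4, 48.4).
Normal n = (TP-P→TP-Q) × (TP-P→TP-R) = (-18730, 66336, 80815).
So ∂z/∂easting = −n_x/n_z = 0.23176 and ∂z/∂northing = −n_y/n_z = −0.82084.
Unit vector along 020° is (sin 20°, cos 20°) = (0.3420, 0.9397).
Slope in that direction = a·(0.3420) + b·(0.9397) = −0.69207.
Apparent dip = arctan|0.69207| = 34.69° (true dip is 40.5°, so apparent ≤ true as expected).

34.69°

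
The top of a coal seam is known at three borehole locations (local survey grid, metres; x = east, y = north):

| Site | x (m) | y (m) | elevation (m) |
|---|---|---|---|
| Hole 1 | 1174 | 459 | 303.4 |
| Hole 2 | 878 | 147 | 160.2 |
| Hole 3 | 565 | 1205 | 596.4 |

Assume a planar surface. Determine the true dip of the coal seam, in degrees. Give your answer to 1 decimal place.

23.0°

Two edge vectors: Hole 1→Hole 2 = (-296, -312, -143.2), Hole 1→Hole 3 = (-609, 746, 293).
Normal n = (Hole 1→Hole 2) × (Hole 1→Hole 3) = (15411.2, 173936.8, -410824).
So ∂z/∂x = −n_x/n_z = 0.03751 and ∂z/∂y = −n_y/n_z = 0.42339.
Gradient magnitude |∇z| = √(a² + b²) = √(0.00141 + 0.17926) = 0.42504.
True dip = arctan(0.42504) = 23.0°, dipping toward S (azimuth ≈ 185°).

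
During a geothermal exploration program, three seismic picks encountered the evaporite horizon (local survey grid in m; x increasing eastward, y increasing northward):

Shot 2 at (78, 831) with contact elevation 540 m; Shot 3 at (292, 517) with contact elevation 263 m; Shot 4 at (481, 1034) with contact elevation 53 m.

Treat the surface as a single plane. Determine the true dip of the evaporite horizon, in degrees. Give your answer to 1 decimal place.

Two edge vectors: Shot 2→Shot 3 = (214, -314, -277), Shot 2→Shot 4 = (403, 203, -487).
Normal n = (Shot 2→Shot 3) × (Shot 2→Shot 4) = (209149, -7413, 169984).
So ∂z/∂x = −n_x/n_z = −1.23040 and ∂z/∂y = −n_y/n_z = 0.04361.
Gradient magnitude |∇z| = √(a² + b²) = √(1.51389 + 0.00190) = 1.23118.
True dip = arctan(1.23118) = 50.9°, dipping toward E (azimuth ≈ 092°).

50.9°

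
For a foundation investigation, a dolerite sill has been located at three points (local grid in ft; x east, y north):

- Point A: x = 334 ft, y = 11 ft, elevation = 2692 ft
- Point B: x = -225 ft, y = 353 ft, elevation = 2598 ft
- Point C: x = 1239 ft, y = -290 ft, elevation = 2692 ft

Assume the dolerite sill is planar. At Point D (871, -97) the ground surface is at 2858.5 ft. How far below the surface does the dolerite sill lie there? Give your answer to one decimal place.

209.0 ft

Two edge vectors: Point A→Point B = (-559, 342, -94), Point A→Point C = (905, -301, 0).
Normal n = (Point A→Point B) × (Point A→Point C) = (-28294, -85070, -141251).
So ∂z/∂x = −n_x/n_z = −0.200310 and ∂z/∂y = −n_y/n_z = −0.602261.
Intercept c from Point A: 2692 + 66.90 + 6.62 = 2765.53.
At (871, -97): z_contact = −174.47 + 58.42 + 2765.53 = 2649.48 ft.
Depth below ground = 2858.5 − 2649.48 = 209.0 ft.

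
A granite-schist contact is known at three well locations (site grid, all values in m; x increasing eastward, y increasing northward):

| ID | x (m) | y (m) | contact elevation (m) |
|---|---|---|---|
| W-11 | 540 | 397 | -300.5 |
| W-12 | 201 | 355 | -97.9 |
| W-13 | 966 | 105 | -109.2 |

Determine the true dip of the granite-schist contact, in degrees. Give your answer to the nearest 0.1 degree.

53.8°

Two edge vectors: W-11→W-12 = (-339, -42, 202.6), W-11→W-13 = (426, -292, 191.3).
Normal n = (W-11→W-12) × (W-11→W-13) = (51124.6, 151158.3, 116880).
So ∂z/∂x = −n_x/n_z = −0.43741 and ∂z/∂y = −n_y/n_z = −1.29328.
Gradient magnitude |∇z| = √(a² + b²) = √(0.19133 + 1.67257) = 1.36525.
True dip = arctan(1.36525) = 53.8°, dipping toward NNE (azimuth ≈ 019°).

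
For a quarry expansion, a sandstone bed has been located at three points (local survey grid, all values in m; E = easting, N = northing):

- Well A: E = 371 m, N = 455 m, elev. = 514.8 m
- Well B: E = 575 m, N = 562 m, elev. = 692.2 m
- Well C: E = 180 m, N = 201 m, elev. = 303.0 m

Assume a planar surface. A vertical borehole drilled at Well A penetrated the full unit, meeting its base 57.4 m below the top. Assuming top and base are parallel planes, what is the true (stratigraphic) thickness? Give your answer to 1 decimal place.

45.4 m

Two edge vectors: Well A→Well B = (204, 107, 177.4), Well A→Well C = (-191, -254, -211.8).
Normal n = (Well A→Well B) × (Well A→Well C) = (22397, 9323.8, -31379).
So ∂z/∂E = −n_x/n_z = 0.71376 and ∂z/∂N = −n_y/n_z = 0.29714.
|∇z| = √(a²+b²) = 0.77314, so dip δ = arctan(0.77314) = 37.71°.
True thickness = vertical thickness × cos δ = 57.4 × cos 37.71° = 45.4 m.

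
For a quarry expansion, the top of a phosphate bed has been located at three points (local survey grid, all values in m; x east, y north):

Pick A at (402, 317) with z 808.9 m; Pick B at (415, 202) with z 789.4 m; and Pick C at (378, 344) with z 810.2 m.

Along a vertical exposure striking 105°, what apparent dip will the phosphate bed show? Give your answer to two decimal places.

5.86°

Let the plane be z = a·x + b·y + c.
Pick B−Pick A: 13a − 115b = −19.5;  Pick C−Pick A: −24a + 27b = 1.3.
Solving gives a = 0.15650, b = 0.18726.
Unit vector along 105° is (sin 105°, cos 105°) = (0.9659, -0.2588).
Slope in that direction = a·(0.9659) + b·(-0.2588) = 0.10270.
Apparent dip = arctan|0.10270| = 5.86° (true dip is 13.7°, so apparent ≤ true as expected).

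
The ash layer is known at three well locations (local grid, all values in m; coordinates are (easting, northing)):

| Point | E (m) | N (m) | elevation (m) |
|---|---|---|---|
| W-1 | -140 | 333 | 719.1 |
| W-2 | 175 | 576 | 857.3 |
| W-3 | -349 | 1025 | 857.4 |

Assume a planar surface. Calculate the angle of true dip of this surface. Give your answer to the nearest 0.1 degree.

Let the plane be z = a·E + b·N + c.
W-2−W-1: 315a + 243b = 138.2;  W-3−W-1: −209a + 692b = 138.3.
Solving gives a = 0.23079, b = 0.26956.
Gradient magnitude |∇z| = √(a² + b²) = √(0.05326 + 0.07266) = 0.35486.
True dip = arctan(0.35486) = 19.5°, dipping toward SW (azimuth ≈ 221°).

19.5°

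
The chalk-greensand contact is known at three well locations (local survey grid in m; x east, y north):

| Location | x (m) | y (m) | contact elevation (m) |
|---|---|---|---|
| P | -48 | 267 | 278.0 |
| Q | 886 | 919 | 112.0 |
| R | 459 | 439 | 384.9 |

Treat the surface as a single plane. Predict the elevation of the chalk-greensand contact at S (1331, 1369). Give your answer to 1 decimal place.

-118.0 m

Let the plane be z = a·x + b·y + c.
Q−P: 934a + 652b = −166;  R−P: 507a + 172b = 106.9.
Solving gives a = 0.578232, b = −1.082927.
Then c = 278 − a·-48 − b·267 = 594.90.
At (1331, 1369): z = 769.6 − 1482.5 + 594.90 = -118.0 m.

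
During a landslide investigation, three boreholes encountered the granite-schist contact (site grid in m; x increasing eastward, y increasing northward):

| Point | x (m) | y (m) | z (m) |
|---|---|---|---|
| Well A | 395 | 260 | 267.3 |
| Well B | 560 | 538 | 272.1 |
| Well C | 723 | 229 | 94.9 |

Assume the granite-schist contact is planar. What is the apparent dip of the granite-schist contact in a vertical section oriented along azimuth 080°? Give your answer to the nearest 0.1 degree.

Let the plane be z = a·x + b·y + c.
Well B−Well A: 165a + 278b = 4.8;  Well C−Well A: 328a − 31b = −172.4.
Solving gives a = −0.49615, b = 0.31174.
Unit vector along 080° is (sin 80°, cos 80°) = (0.9848, 0.1736).
Slope in that direction = a·(0.9848) + b·(0.1736) = −0.43448.
Apparent dip = arctan|0.43448| = 23.5° (true dip is 30.4°, so apparent ≤ true as expected).

23.5°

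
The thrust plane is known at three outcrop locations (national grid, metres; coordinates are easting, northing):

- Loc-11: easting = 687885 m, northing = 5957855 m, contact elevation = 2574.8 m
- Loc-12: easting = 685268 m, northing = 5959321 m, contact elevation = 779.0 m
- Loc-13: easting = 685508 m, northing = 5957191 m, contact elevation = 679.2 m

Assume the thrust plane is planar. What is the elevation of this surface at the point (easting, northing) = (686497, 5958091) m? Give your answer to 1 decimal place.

1550.6 m

Let the plane be z = a·easting + b·northing + c.
Loc-12−Loc-11: −2617a + 1466b = −1795.8;  Loc-13−Loc-11: −2377a − 664b = −1895.6.
Solving gives a = 0.760451826, b = 0.132539173.
Then c = 2574.8 − a·687885 − b·5957855 = −1310177.78.
At (686497, 5958091): z = 522047.9 + 789680.5 − 1310177.78 = 1550.6 m.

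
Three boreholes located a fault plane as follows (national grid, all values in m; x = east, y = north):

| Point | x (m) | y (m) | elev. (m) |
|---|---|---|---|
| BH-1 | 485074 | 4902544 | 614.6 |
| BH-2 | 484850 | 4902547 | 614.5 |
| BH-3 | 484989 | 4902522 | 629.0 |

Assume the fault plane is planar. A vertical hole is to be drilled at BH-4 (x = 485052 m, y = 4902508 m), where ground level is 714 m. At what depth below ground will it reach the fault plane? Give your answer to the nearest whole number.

Let the plane be z = a·x + b·y + c.
BH-2−BH-1: −224a + 3b = −0.1;  BH-3−BH-1: −85a − 22b = 14.4.
Solving gives a = −0.00791048, b = −0.62398225.
Then c = 614.6 − a·485074 − b·4902544 = 3063552.20.
At (485052, 4902508): z_contact = −3837.0 − 3059078.0 + 3063552.20 = 637.2 m.
Depth below ground = 714 − 637.2 = 77 m.

77 m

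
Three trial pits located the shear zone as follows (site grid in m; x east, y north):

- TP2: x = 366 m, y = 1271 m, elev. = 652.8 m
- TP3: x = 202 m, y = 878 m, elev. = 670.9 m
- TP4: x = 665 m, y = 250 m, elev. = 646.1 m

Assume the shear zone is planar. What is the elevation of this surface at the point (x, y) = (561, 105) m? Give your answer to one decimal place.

656.0 m

Let the plane be z = a·x + b·y + c.
TP3−TP2: −164a − 393b = 18.1;  TP4−TP2: 299a − 1021b = −6.7.
Solving gives a = −0.074094, b = −0.015136.
Then c = 652.8 − a·366 − b·1271 = 699.16.
At (561, 105): z = −41.6 − 1.6 + 699.16 = 656.0 m.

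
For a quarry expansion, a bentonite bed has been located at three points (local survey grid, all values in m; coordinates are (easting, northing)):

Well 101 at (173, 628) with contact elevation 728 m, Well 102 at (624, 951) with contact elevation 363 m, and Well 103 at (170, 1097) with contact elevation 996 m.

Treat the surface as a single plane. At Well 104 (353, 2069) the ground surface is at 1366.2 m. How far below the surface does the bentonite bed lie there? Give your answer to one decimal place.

Two edge vectors: Well 101→Well 102 = (451, 323, -365), Well 101→Well 103 = (-3, 469, 268).
Normal n = (Well 101→Well 102) × (Well 101→Well 103) = (257749, -119773, 212488).
So ∂z/∂E = −n_x/n_z = −1.213005 and ∂z/∂N = −n_y/n_z = 0.563669.
Intercept c from Well 101: 728 + 209.85 − 353.98 = 583.87.
At (353, 2069): z_contact = −428.19 + 1166.23 + 583.87 = 1321.91 m.
Depth below ground = 1366.2 − 1321.91 = 44.3 m.

44.3 m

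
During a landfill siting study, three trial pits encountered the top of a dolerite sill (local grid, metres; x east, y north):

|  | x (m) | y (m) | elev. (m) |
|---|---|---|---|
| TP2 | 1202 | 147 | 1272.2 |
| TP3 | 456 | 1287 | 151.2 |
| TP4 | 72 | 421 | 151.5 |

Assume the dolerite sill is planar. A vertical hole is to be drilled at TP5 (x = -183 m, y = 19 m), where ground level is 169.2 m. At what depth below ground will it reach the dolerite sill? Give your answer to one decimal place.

Two edge vectors: TP2→TP3 = (-746, 1140, -1121), TP2→TP4 = (-1130, 274, -1120.7).
Normal n = (TP2→TP3) × (TP2→TP4) = (-970444, 430687.8, 1083796).
So ∂z/∂x = −n_x/n_z = 0.895412 and ∂z/∂y = −n_y/n_z = −0.397388.
Intercept c from TP2: 1272.2 − 1076.29 + 58.42 = 254.33.
At (-183, 19): z_contact = −163.86 − 7.55 + 254.33 = 82.92 m.
Depth below ground = 169.2 − 82.92 = 86.3 m.

86.3 m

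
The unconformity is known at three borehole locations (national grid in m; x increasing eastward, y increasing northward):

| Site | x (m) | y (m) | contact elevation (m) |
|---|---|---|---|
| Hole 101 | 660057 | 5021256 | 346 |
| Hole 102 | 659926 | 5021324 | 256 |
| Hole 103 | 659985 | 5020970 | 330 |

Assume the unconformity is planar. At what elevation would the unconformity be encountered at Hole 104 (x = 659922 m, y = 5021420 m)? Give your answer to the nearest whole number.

244 m

Let the plane be z = a·x + b·y + c.
Hole 102−Hole 101: −131a + 68b = −90;  Hole 103−Hole 101: −72a − 286b = −16.
Solving gives a = 0.63330343, b = −0.10348898.
Then c = 346 − a·660057 − b·5021256 = 101974.28.
At (659922, 5021420): z = 417930.9 − 519661.6 + 101974.28 = 243.5 m.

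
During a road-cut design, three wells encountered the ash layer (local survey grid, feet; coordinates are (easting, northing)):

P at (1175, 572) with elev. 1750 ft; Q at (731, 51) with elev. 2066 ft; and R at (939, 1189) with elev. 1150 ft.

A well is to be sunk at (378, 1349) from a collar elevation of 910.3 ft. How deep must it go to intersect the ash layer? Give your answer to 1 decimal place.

64.0 ft

Two edge vectors: P→Q = (-444, -521, 316), P→R = (-236, 617, -600).
Normal n = (P→Q) × (P→R) = (117628, -340976, -396904).
So ∂z/∂E = −n_x/n_z = 0.296364 and ∂z/∂N = −n_y/n_z = −0.859089.
Intercept c from P: 1750 − 348.23 + 491.40 = 1893.17.
At (378, 1349): z_contact = 112.03 − 1158.91 + 1893.17 = 846.29 ft.
Depth below ground = 910.3 − 846.29 = 64.0 ft.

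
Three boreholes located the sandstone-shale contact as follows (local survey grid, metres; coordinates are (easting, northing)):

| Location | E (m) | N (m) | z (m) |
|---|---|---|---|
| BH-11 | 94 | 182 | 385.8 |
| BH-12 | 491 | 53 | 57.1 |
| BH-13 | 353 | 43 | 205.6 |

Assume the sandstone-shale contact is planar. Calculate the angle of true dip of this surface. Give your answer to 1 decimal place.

50.3°

Let the plane be z = a·E + b·N + c.
BH-12−BH-11: 397a − 129b = −328.7;  BH-13−BH-11: 259a − 139b = −180.2.
Solving gives a = −1.03084, b = −0.62438.
Gradient magnitude |∇z| = √(a² + b²) = √(1.06264 + 0.38984) = 1.20519.
True dip = arctan(1.20519) = 50.3°, dipping toward ENE (azimuth ≈ 059°).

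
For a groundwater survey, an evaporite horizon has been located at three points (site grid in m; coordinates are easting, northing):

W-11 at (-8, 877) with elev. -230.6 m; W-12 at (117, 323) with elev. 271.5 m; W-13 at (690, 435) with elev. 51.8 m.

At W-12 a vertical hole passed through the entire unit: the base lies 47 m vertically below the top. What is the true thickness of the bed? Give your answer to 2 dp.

Two edge vectors: W-11→W-12 = (125, -554, 502.1), W-11→W-13 = (698, -442, 282.4).
Normal n = (W-11→W-12) × (W-11→W-13) = (65478.6, 315165.8, 331442).
So ∂z/∂easting = −n_x/n_z = −0.19756 and ∂z/∂northing = −n_y/n_z = −0.95089.
|∇z| = √(a²+b²) = 0.97120, so dip δ = arctan(0.97120) = 44.16°.
True thickness = vertical thickness × cos δ = 47 × cos 44.16° = 33.72 m.

33.72 m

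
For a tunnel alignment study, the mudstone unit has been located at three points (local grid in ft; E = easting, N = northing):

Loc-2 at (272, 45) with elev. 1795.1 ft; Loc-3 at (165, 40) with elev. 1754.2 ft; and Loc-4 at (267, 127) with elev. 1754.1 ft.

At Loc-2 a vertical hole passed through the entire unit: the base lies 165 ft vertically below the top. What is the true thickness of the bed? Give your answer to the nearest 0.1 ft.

140.0 ft

Let the plane be z = a·E + b·N + c.
Loc-3−Loc-2: −107a − 5b = −40.9;  Loc-4−Loc-2: −5a + 82b = −41.
Solving gives a = 0.40446, b = −0.47534.
|∇z| = √(a²+b²) = 0.62412, so dip δ = arctan(0.62412) = 31.97°.
True thickness = vertical thickness × cos δ = 165 × cos 31.97° = 140.0 ft.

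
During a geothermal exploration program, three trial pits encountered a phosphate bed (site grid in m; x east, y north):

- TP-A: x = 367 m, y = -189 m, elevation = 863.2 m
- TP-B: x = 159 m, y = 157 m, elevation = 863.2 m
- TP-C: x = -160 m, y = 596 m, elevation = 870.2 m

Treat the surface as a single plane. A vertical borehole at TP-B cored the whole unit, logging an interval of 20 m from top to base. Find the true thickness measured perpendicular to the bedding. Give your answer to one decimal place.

19.8 m

Let the plane be z = a·x + b·y + c.
TP-B−TP-A: −208a + 346b = 0;  TP-C−TP-A: −527a + 785b = 7.
Solving gives a = −0.12706, b = −0.07638.
|∇z| = √(a²+b²) = 0.14825, so dip δ = arctan(0.14825) = 8.43°.
True thickness = vertical thickness × cos δ = 20 × cos 8.43° = 19.8 m.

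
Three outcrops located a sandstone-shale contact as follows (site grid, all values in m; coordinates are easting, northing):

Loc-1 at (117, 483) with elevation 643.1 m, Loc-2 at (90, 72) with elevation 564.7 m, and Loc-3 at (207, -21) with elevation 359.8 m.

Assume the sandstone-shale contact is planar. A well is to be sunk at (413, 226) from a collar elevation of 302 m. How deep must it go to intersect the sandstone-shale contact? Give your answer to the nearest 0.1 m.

183.6 m

Two edge vectors: Loc-1→Loc-2 = (-27, -411, -78.4), Loc-1→Loc-3 = (90, -504, -283.3).
Normal n = (Loc-1→Loc-2) × (Loc-1→Loc-3) = (76922.7, -14705.1, 50598).
So ∂z/∂easting = −n_x/n_z = −1.52027 and ∂z/∂northing = −n_y/n_z = 0.29063.
Intercept c from Loc-1: 643.1 + 177.87 − 140.37 = 680.60.
At (413, 226): z_contact = −627.87 + 65.68 + 680.60 = 118.41 m.
Depth below ground = 302 − 118.41 = 183.6 m.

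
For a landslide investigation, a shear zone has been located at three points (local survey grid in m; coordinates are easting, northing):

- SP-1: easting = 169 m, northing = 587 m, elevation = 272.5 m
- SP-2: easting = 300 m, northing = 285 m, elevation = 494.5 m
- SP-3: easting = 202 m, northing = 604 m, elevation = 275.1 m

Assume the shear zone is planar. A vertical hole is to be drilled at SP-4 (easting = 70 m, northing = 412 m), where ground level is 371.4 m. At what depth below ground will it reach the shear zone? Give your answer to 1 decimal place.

Let the plane be z = a·easting + b·northing + c.
SP-2−SP-1: 131a − 302b = 222;  SP-3−SP-1: 33a + 17b = 2.6.
Solving gives a = 0.37392, b = −0.57290.
Then c = 272.5 − a·169 − b·587 = 545.60.
At (70, 412): z_contact = 26.17 − 236.04 + 545.60 = 335.74 m.
Depth below ground = 371.4 − 335.74 = 35.7 m.

35.7 m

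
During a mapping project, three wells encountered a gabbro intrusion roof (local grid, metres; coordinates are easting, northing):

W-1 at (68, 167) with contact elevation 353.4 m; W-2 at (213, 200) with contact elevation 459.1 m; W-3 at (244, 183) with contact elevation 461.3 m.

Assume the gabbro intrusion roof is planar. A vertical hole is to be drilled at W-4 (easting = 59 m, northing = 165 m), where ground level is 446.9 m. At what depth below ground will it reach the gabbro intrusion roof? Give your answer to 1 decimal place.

Let the plane be z = a·easting + b·northing + c.
W-2−W-1: 145a + 33b = 105.7;  W-3−W-1: 176a + 16b = 107.9.
Solving gives a = 0.53598, b = 0.84796.
Then c = 353.4 − a·68 − b·167 = 175.34.
At (59, 165): z_contact = 31.62 + 139.91 + 175.34 = 346.88 m.
Depth below ground = 446.9 − 346.88 = 100.0 m.

100.0 m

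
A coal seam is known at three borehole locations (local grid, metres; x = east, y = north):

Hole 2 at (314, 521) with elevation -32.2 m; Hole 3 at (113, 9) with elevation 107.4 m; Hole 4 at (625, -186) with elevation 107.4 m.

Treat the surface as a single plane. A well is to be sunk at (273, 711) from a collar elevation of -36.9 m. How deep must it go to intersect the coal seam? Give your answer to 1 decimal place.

36.7 m

Two edge vectors: Hole 2→Hole 3 = (-201, -512, 139.6), Hole 2→Hole 4 = (311, -707, 139.6).
Normal n = (Hole 2→Hole 3) × (Hole 2→Hole 4) = (27222, 71475.2, 301339).
So ∂z/∂x = −n_x/n_z = −0.09034 and ∂z/∂y = −n_y/n_z = −0.23719.
Intercept c from Hole 2: -32.2 + 28.37 + 123.58 = 119.74.
At (273, 711): z_contact = −24.66 − 168.64 + 119.74 = -73.56 m.
Depth below ground = -36.9 − (-73.56) = 36.7 m.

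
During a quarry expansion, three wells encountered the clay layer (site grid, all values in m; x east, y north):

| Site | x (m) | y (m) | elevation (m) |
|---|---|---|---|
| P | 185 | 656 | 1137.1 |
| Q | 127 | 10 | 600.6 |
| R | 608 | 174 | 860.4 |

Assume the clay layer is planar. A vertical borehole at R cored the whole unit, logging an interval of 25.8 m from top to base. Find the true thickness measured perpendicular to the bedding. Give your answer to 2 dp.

19.67 m

Let the plane be z = a·x + b·y + c.
Q−P: −58a − 646b = −536.5;  R−P: 423a − 482b = −276.7.
Solving gives a = 0.26508, b = 0.80670.
|∇z| = √(a²+b²) = 0.84913, so dip δ = arctan(0.84913) = 40.34°.
True thickness = vertical thickness × cos δ = 25.8 × cos 40.34° = 19.67 m.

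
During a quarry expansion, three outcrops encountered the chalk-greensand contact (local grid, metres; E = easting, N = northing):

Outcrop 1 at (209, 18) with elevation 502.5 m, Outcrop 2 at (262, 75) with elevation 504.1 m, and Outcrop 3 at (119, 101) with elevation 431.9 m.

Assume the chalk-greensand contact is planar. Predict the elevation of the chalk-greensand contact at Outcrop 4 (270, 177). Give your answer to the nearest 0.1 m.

Let the plane be z = a·E + b·N + c.
Outcrop 2−Outcrop 1: 53a + 57b = 1.6;  Outcrop 3−Outcrop 1: −90a + 83b = −70.6.
Solving gives a = 0.43625, b = −0.37756.
Then c = 502.5 − a·209 − b·18 = 418.12.
At (270, 177): z = 117.8 − 66.8 + 418.12 = 469.1 m.

469.1 m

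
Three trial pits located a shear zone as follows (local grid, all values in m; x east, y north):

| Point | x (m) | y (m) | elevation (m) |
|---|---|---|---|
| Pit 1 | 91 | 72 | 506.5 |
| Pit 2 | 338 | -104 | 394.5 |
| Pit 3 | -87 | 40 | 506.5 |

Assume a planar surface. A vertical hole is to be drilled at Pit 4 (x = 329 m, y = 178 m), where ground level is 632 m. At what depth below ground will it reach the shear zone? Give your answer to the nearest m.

93 m

Let the plane be z = a·x + b·y + c.
Pit 2−Pit 1: 247a − 176b = −112;  Pit 3−Pit 1: −178a − 32b = 0.
Solving gives a = −0.09135, b = 0.50816.
Then c = 506.5 − a·91 − b·72 = 478.23.
At (329, 178): z_contact = −30.1 + 90.5 + 478.23 = 538.6 m.
Depth below ground = 632 − 538.6 = 93 m.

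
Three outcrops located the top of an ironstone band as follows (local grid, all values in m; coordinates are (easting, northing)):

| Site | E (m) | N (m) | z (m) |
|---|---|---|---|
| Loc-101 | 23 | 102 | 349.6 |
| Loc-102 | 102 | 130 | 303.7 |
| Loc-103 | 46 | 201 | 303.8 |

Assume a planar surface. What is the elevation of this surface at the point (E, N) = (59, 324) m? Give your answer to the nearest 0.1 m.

254.0 m

Let the plane be z = a·E + b·N + c.
Loc-102−Loc-101: 79a + 28b = −45.9;  Loc-103−Loc-101: 23a + 99b = −45.8.
Solving gives a = −0.45447, b = −0.35704.
Then c = 349.6 − a·23 − b·102 = 396.47.
At (59, 324): z = −26.8 − 115.7 + 396.47 = 254.0 m.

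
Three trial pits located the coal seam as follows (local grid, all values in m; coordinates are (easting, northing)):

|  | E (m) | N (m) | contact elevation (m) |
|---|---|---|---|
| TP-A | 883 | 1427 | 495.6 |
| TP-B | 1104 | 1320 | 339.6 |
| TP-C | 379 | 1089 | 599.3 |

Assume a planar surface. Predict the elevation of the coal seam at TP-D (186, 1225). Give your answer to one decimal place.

754.0 m

Let the plane be z = a·E + b·N + c.
TP-B−TP-A: 221a − 107b = −156;  TP-C−TP-A: −504a − 338b = 103.7.
Solving gives a = −0.496198, b = 0.433087.
Then c = 495.6 − a·883 − b·1427 = 315.73.
At (186, 1225): z = −92.3 + 530.5 + 315.73 = 754.0 m.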